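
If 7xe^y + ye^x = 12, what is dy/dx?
Differentiate both sides with respect to x, treating y as y(x). By the chain rule, any term containing y contributes a factor of y' = dy/dx when we differentiate it.

Move every term to one side and write the relation as F(x, y) = 0. Term by term,
  d/dx[7x·e^(y)] = 7x·y'·e^(y) + 7e^(y)
  d/dx[y·e^(x)] = y·e^(x) + y'·e^(x)
  d/dx[-12] = 0

The pieces without y' make up ∂F/∂x and the coefficient of y' is ∂F/∂y:
  ∂F/∂x = y·e^(x) + 7e^(y),
  ∂F/∂y = 7x·e^(y) + e^(x).

Since d/dx[F] = ∂F/∂x + (∂F/∂y)·y' = 0, solve for y':
  (∂F/∂y)·y' = -∂F/∂x
  dy/dx = -(∂F/∂x)/(∂F/∂y) = -(y·e^(x) + 7e^(y))/(7x·e^(y) + e^(x)) = (-y·e^(x) - 7e^(y))/(7x·e^(y) + e^(x))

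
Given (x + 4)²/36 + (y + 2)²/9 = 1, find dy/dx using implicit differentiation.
Differentiate the relation implicitly: treat y = y(x) and apply the chain rule, so every y-derivative picks up a y' = dy/dx factor.

With everything moved to the left-hand side, differentiate term by term:
  d/dx[(x + 4)^2/36] = x/18 + 2/9
  d/dx[(y + 2)^2/9] = 2·y'(y + 2)/9
  d/dx[-1] = 0

Separating the contributions that come from x directly and those that come through y:
  without y':      x/18 + 2/9
  multiplying y':  2y/9 + 4/9

so (x/18 + 2/9) + (2y/9 + 4/9)·y' = 0, and therefore
  dy/dx = -(x/18 + 2/9)/(2y/9 + 4/9)
        = -((x + 4)/18)/(2(y + 2)/9) = (-x - 4)/(4(y + 2))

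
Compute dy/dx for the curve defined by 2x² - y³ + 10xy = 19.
Differentiate both sides with respect to x, treating y as y(x). By the chain rule, any term containing y contributes a factor of y' = dy/dx when we differentiate it.

Move every term to one side and write the relation as F(x, y) = 0. Term by term,
  d/dx[2x^2] = 4x
  d/dx[10xy] = 10x·y' + 10y
  d/dx[-y^3] = -3y^2·y'
  d/dx[-19] = 0

The pieces without y' make up ∂F/∂x and the coefficient of y' is ∂F/∂y:
  ∂F/∂x = 4x + 10y,
  ∂F/∂y = 10x - 3y^2.

Since d/dx[F] = ∂F/∂x + (∂F/∂y)·y' = 0, solve for y':
  (∂F/∂y)·y' = -∂F/∂x
  dy/dx = -(∂F/∂x)/(∂F/∂y) = -(4x + 10y)/(10x - 3y^2) = 2(-2x - 5y)/(10x - 3y^2)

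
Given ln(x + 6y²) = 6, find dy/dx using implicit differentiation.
Differentiate both sides with respect to x, treating y as y(x). By the chain rule, any term containing y contributes a factor of y' = dy/dx when we differentiate it.

Move every term to one side and write the relation as F(x, y) = 0. Term by term,
  d/dx[ln(x + 6y^2)] = (12y·y' + 1)/(x + 6y^2)
  d/dx[-6] = 0

The pieces without y' make up ∂F/∂x and the coefficient of y' is ∂F/∂y:
  ∂F/∂x = 1/(x + 6y^2),
  ∂F/∂y = 12y/(x + 6y^2).

Since d/dx[F] = ∂F/∂x + (∂F/∂y)·y' = 0, solve for y':
  (∂F/∂y)·y' = -∂F/∂x
  dy/dx = -(∂F/∂x)/(∂F/∂y) = -(1/(x + 6y^2))/(12y/(x + 6y^2)) = -1/(12y)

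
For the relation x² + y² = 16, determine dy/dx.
Take d/dx of both sides. Since y is implicitly a function of x, the chain rule attaches a y' = dy/dx factor whenever we differentiate through y.

Set F(x, y) = (left side) − (right side), so the curve is F = 0. Differentiating each term of F:
  d/dx[x^2] = 2x
  d/dx[y^2] = 2y·y'
  d/dx[-16] = 0

Collecting, the y'-free part is the partial derivative in x and the y' coefficient is the partial derivative in y:
  ∂F/∂x = 2x
  ∂F/∂y = 2y

so d/dx[F(x, y(x))] = ∂F/∂x + (∂F/∂y)·y' = 0. Rearranging,
  dy/dx = -(∂F/∂x)/(∂F/∂y) = -(2x)/(2y) = -x/y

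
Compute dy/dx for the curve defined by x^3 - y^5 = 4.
Differentiate both sides with respect to x, treating y as y(x). By the chain rule, any term containing y contributes a factor of y' = dy/dx when we differentiate it.

Move every term to one side and write the relation as F(x, y) = 0. Term by term,
  d/dx[x^3] = 3x^2
  d/dx[-y^5] = -5y^4·y'
  d/dx[-4] = 0

The pieces without y' make up ∂F/∂x and the coefficient of y' is ∂F/∂y:
  ∂F/∂x = 3x^2,
  ∂F/∂y = -5y^4.

Since d/dx[F] = ∂F/∂x + (∂F/∂y)·y' = 0, solve for y':
  (∂F/∂y)·y' = -∂F/∂x
  dy/dx = -(∂F/∂x)/(∂F/∂y) = -(3x^2)/(-5y^4) = 3x^2/(5y^4)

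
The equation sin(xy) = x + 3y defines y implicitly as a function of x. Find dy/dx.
Take d/dx of both sides. Since y is implicitly a function of x, the chain rule attaches a y' = dy/dx factor whenever we differentiate through y.

Set F(x, y) = (left side) − (right side), so the curve is F = 0. Differentiating each term of F:
  d/dx[-x] = -1
  d/dx[-3y] = -3·y'
  d/dx[sin(xy)] = (x·y' + y)·cos(xy)

Collecting, the y'-free part is the partial derivative in x and the y' coefficient is the partial derivative in y:
  ∂F/∂x = y·cos(xy) - 1
  ∂F/∂y = x·cos(xy) - 3

so d/dx[F(x, y(x))] = ∂F/∂x + (∂F/∂y)·y' = 0. Rearranging,
  dy/dx = -(∂F/∂x)/(∂F/∂y) = -(y·cos(xy) - 1)/(x·cos(xy) - 3) = (-y·cos(xy) + 1)/(x·cos(xy) - 3)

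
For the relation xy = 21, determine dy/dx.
Apply d/dx to both sides, remembering that y depends on x. Each occurrence of y therefore brings in a y' = dy/dx via the chain rule.

With F(x, y) equal to the left-hand side minus the right, differentiate F term by term:
  d/dx[xy] = x·y' + y
  d/dx[-21] = 0
Adding these up, d/dx[F] = 0 becomes
  (y) + (x)·y' = 0,
so isolating y',
  dy/dx = -(y)/(x) = -y/x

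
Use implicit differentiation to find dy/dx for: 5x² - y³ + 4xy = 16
Apply d/dx to both sides, remembering that y depends on x. Each occurrence of y therefore brings in a y' = dy/dx via the chain rule.

With F(x, y) equal to the left-hand side minus the right, differentiate F term by term:
  d/dx[5x^2] = 10x
  d/dx[4xy] = 4x·y' + 4y
  d/dx[-y^3] = -3y^2·y'
  d/dx[-16] = 0
Adding these up, d/dx[F] = 0 becomes
  (10x + 4y) + (4x - 3y^2)·y' = 0,
so isolating y',
  dy/dx = -(10x + 4y)/(4x - 3y^2) = 2(-5x - 2y)/(4x - 3y^2)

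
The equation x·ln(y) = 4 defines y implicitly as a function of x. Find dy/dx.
Differentiate both sides with respect to x, treating y as y(x). By the chain rule, any term containing y contributes a factor of y' = dy/dx when we differentiate it.

Move every term to one side and write the relation as F(x, y) = 0. Term by term,
  d/dx[x·ln(y)] = x·y'/y + ln(y)
  d/dx[-4] = 0

The pieces without y' make up ∂F/∂x and the coefficient of y' is ∂F/∂y:
  ∂F/∂x = ln(y),
  ∂F/∂y = x/y.

Since d/dx[F] = ∂F/∂x + (∂F/∂y)·y' = 0, solve for y':
  (∂F/∂y)·y' = -∂F/∂x
  dy/dx = -(∂F/∂x)/(∂F/∂y) = -(ln(y))/(x/y) = -y·ln(y)/x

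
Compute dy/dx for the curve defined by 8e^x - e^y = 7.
Apply d/dx to both sides, remembering that y depends on x. Each occurrence of y therefore brings in a y' = dy/dx via the chain rule.

With F(x, y) equal to the left-hand side minus the right, differentiate F term by term:
  d/dx[8e^(x)] = 8e^(x)
  d/dx[-e^(y)] = -y'·e^(y)
  d/dx[-7] = 0
Adding these up, d/dx[F] = 0 becomes
  (8e^(x)) + (-e^(y))·y' = 0,
so isolating y',
  dy/dx = -(8e^(x))/(-e^(y)) = 8e^(x - y)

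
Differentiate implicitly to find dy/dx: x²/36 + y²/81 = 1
Differentiate the relation implicitly: treat y = y(x) and apply the chain rule, so every y-derivative picks up a y' = dy/dx factor.

With everything moved to the left-hand side, differentiate term by term:
  d/dx[x^2/36] = x/18
  d/dx[y^2/81] = 2y·y'/81
  d/dx[-1] = 0

Separating the contributions that come from x directly and those that come through y:
  without y':      x/18
  multiplying y':  2y/81

so (x/18) + (2y/81)·y' = 0, and therefore
  dy/dx = -(x/18)/(2y/81) = -9x/(4y)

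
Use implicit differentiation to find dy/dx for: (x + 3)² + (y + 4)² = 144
Differentiate both sides with respect to x, treating y as y(x). By the chain rule, any term containing y contributes a factor of y' = dy/dx when we differentiate it.

Move every term to one side and write the relation as F(x, y) = 0. Term by term,
  d/dx[(x + 3)^2] = 2x + 6
  d/dx[(y + 4)^2] = 2·y'(y + 4)
  d/dx[-144] = 0

The pieces without y' make up ∂F/∂x and the coefficient of y' is ∂F/∂y:
  ∂F/∂x = 2x + 6,
  ∂F/∂y = 2y + 8.

Since d/dx[F] = ∂F/∂x + (∂F/∂y)·y' = 0, solve for y':
  (∂F/∂y)·y' = -∂F/∂x
  dy/dx = -(∂F/∂x)/(∂F/∂y) = -(2x + 6)/(2y + 8) = (-x - 3)/(y + 4)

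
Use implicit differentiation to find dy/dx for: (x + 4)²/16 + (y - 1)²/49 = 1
Apply d/dx to both sides, remembering that y depends on x. Each occurrence of y therefore brings in a y' = dy/dx via the chain rule.

With F(x, y) equal to the left-hand side minus the right, differentiate F term by term:
  d/dx[(x + 4)^2/16] = x/8 + 1/2
  d/dx[(y - 1)^2/49] = 2·y'(y - 1)/49
  d/dx[-1] = 0
Adding these up, d/dx[F] = 0 becomes
  (x/8 + 1/2) + (2y/49 - 2/49)·y' = 0,
so isolating y',
  dy/dx = -(x/8 + 1/2)/(2y/49 - 2/49)
        = -((x + 4)/8)/(2(y - 1)/49) = 49(-x - 4)/(16(y - 1))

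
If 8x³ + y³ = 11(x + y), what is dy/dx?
Apply d/dx to both sides, remembering that y depends on x. Each occurrence of y therefore brings in a y' = dy/dx via the chain rule.

With F(x, y) equal to the left-hand side minus the right, differentiate F term by term:
  d/dx[8x^3] = 24x^2
  d/dx[-11x] = -11
  d/dx[y^3] = 3y^2·y'
  d/dx[-11y] = -11·y'
Adding these up, d/dx[F] = 0 becomes
  (24x^2 - 11) + (3y^2 - 11)·y' = 0,
so isolating y',
  dy/dx = -(24x^2 - 11)/(3y^2 - 11) = (11 - 24x^2)/(3y^2 - 11)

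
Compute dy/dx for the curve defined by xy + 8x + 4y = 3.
Differentiate the relation implicitly: treat y = y(x) and apply the chain rule, so every y-derivative picks up a y' = dy/dx factor.

With everything moved to the left-hand side, differentiate term by term:
  d/dx[xy] = x·y' + y
  d/dx[8x] = 8
  d/dx[4y] = 4·y'
  d/dx[-3] = 0

Separating the contributions that come from x directly and those that come through y:
  without y':      y + 8
  multiplying y':  x + 4

so (y + 8) + (x + 4)·y' = 0, and therefore
  dy/dx = -(y + 8)/(x + 4) = (-y - 8)/(x + 4)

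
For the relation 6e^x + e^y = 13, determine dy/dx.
Take d/dx of both sides. Since y is implicitly a function of x, the chain rule attaches a y' = dy/dx factor whenever we differentiate through y.

Set F(x, y) = (left side) − (right side), so the curve is F = 0. Differentiating each term of F:
  d/dx[6e^(x)] = 6e^(x)
  d/dx[e^(y)] = y'·e^(y)
  d/dx[-13] = 0

Collecting, the y'-free part is the partial derivative in x and the y' coefficient is the partial derivative in y:
  ∂F/∂x = 6e^(x)
  ∂F/∂y = e^(y)

so d/dx[F(x, y(x))] = ∂F/∂x + (∂F/∂y)·y' = 0. Rearranging,
  dy/dx = -(∂F/∂x)/(∂F/∂y) = -(6e^(x))/(e^(y)) = -6e^(x - y)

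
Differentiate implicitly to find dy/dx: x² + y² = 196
Differentiate the relation implicitly: treat y = y(x) and apply the chain rule, so every y-derivative picks up a y' = dy/dx factor.

With everything moved to the left-hand side, differentiate term by term:
  d/dx[x^2] = 2x
  d/dx[y^2] = 2y·y'
  d/dx[-196] = 0

Separating the contributions that come from x directly and those that come through y:
  without y':      2x
  multiplying y':  2y

so (2x) + (2y)·y' = 0, and therefore
  dy/dx = -(2x)/(2y) = -x/y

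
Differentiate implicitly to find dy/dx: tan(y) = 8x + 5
Differentiate both sides with respect to x, treating y as y(x). By the chain rule, any term containing y contributes a factor of y' = dy/dx when we differentiate it.

Move every term to one side and write the relation as F(x, y) = 0. Term by term,
  d/dx[-8x] = -8
  d/dx[tan(y)] = y'(tan(y)^2 + 1)
  d/dx[-5] = 0

The pieces without y' make up ∂F/∂x and the coefficient of y' is ∂F/∂y:
  ∂F/∂x = -8,
  ∂F/∂y = tan(y)^2 + 1.

Since d/dx[F] = ∂F/∂x + (∂F/∂y)·y' = 0, solve for y':
  (∂F/∂y)·y' = -∂F/∂x
  dy/dx = -(∂F/∂x)/(∂F/∂y) = -(-8)/(tan(y)^2 + 1) = 8cos(y)^2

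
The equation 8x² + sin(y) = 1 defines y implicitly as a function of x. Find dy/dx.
Take d/dx of both sides. Since y is implicitly a function of x, the chain rule attaches a y' = dy/dx factor whenever we differentiate through y.

Set F(x, y) = (left side) − (right side), so the curve is F = 0. Differentiating each term of F:
  d/dx[8x^2] = 16x
  d/dx[sin(y)] = y'·cos(y)
  d/dx[-1] = 0

Collecting, the y'-free part is the partial derivative in x and the y' coefficient is the partial derivative in y:
  ∂F/∂x = 16x
  ∂F/∂y = cos(y)

so d/dx[F(x, y(x))] = ∂F/∂x + (∂F/∂y)·y' = 0. Rearranging,
  dy/dx = -(∂F/∂x)/(∂F/∂y) = -(16x)/(cos(y)) = -16x/cos(y)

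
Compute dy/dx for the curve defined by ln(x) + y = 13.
Take d/dx of both sides. Since y is implicitly a function of x, the chain rule attaches a y' = dy/dx factor whenever we differentiate through y.

Set F(x, y) = (left side) − (right side), so the curve is F = 0. Differentiating each term of F:
  d/dx[y] = y'
  d/dx[ln(x)] = 1/x
  d/dx[-13] = 0

Collecting, the y'-free part is the partial derivative in x and the y' coefficient is the partial derivative in y:
  ∂F/∂x = 1/x
  ∂F/∂y = 1

so d/dx[F(x, y(x))] = ∂F/∂x + (∂F/∂y)·y' = 0. Rearranging,
  dy/dx = -(∂F/∂x)/(∂F/∂y) = -(1/x)/(1) = -1/x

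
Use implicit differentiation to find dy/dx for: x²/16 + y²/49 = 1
Differentiate the relation implicitly: treat y = y(x) and apply the chain rule, so every y-derivative picks up a y' = dy/dx factor.

With everything moved to the left-hand side, differentiate term by term:
  d/dx[x^2/16] = x/8
  d/dx[y^2/49] = 2y·y'/49
  d/dx[-1] = 0

Separating the contributions that come from x directly and those that come through y:
  without y':      x/8
  multiplying y':  2y/49

so (x/8) + (2y/49)·y' = 0, and therefore
  dy/dx = -(x/8)/(2y/49) = -49x/(16y)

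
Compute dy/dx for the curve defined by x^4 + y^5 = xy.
Take d/dx of both sides. Since y is implicitly a function of x, the chain rule attaches a y' = dy/dx factor whenever we differentiate through y.

Set F(x, y) = (left side) − (right side), so the curve is F = 0. Differentiating each term of F:
  d/dx[x^4] = 4x^3
  d/dx[-xy] = -x·y' - y
  d/dx[y^5] = 5y^4·y'

Collecting, the y'-free part is the partial derivative in x and the y' coefficient is the partial derivative in y:
  ∂F/∂x = 4x^3 - y
  ∂F/∂y = -x + 5y^4

so d/dx[F(x, y(x))] = ∂F/∂x + (∂F/∂y)·y' = 0. Rearranging,
  dy/dx = -(∂F/∂x)/(∂F/∂y) = -(4x^3 - y)/(-x + 5y^4) = (4x^3 - y)/(x - 5y^4)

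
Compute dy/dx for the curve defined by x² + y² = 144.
Differentiate both sides with respect to x, treating y as y(x). By the chain rule, any term containing y contributes a factor of y' = dy/dx when we differentiate it.

Move every term to one side and write the relation as F(x, y) = 0. Term by term,
  d/dx[x^2] = 2x
  d/dx[y^2] = 2y·y'
  d/dx[-144] = 0

The pieces without y' make up ∂F/∂x and the coefficient of y' is ∂F/∂y:
  ∂F/∂x = 2x,
  ∂F/∂y = 2y.

Since d/dx[F] = ∂F/∂x + (∂F/∂y)·y' = 0, solve for y':
  (∂F/∂y)·y' = -∂F/∂x
  dy/dx = -(∂F/∂x)/(∂F/∂y) = -(2x)/(2y) = -x/y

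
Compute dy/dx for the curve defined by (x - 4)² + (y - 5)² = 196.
Apply d/dx to both sides, remembering that y depends on x. Each occurrence of y therefore brings in a y' = dy/dx via the chain rule.

With F(x, y) equal to the left-hand side minus the right, differentiate F term by term:
  d/dx[(x - 4)^2] = 2x - 8
  d/dx[(y - 5)^2] = 2·y'(y - 5)
  d/dx[-196] = 0
Adding these up, d/dx[F] = 0 becomes
  (2x - 8) + (2y - 10)·y' = 0,
so isolating y',
  dy/dx = -(2x - 8)/(2y - 10) = (4 - x)/(y - 5)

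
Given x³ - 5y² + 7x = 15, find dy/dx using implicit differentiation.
Differentiate both sides with respect to x, treating y as y(x). By the chain rule, any term containing y contributes a factor of y' = dy/dx when we differentiate it.

Move every term to one side and write the relation as F(x, y) = 0. Term by term,
  d/dx[x^3] = 3x^2
  d/dx[7x] = 7
  d/dx[-5y^2] = -10y·y'
  d/dx[-15] = 0

The pieces without y' make up ∂F/∂x and the coefficient of y' is ∂F/∂y:
  ∂F/∂x = 3x^2 + 7,
  ∂F/∂y = -10y.

Since d/dx[F] = ∂F/∂x + (∂F/∂y)·y' = 0, solve for y':
  (∂F/∂y)·y' = -∂F/∂x
  dy/dx = -(∂F/∂x)/(∂F/∂y) = -(3x^2 + 7)/(-10y) = (3x^2 + 7)/(10y)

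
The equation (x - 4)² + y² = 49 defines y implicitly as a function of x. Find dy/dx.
Take d/dx of both sides. Since y is implicitly a function of x, the chain rule attaches a y' = dy/dx factor whenever we differentiate through y.

Set F(x, y) = (left side) − (right side), so the curve is F = 0. Differentiating each term of F:
  d/dx[y^2] = 2y·y'
  d/dx[(x - 4)^2] = 2x - 8
  d/dx[-49] = 0

Collecting, the y'-free part is the partial derivative in x and the y' coefficient is the partial derivative in y:
  ∂F/∂x = 2x - 8
  ∂F/∂y = 2y

so d/dx[F(x, y(x))] = ∂F/∂x + (∂F/∂y)·y' = 0. Rearranging,
  dy/dx = -(∂F/∂x)/(∂F/∂y) = -(2x - 8)/(2y) = (4 - x)/y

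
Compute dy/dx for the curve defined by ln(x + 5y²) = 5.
Differentiate the relation implicitly: treat y = y(x) and apply the chain rule, so every y-derivative picks up a y' = dy/dx factor.

With everything moved to the left-hand side, differentiate term by term:
  d/dx[ln(x + 5y^2)] = (10y·y' + 1)/(x + 5y^2)
  d/dx[-5] = 0

Separating the contributions that come from x directly and those that come through y:
  without y':      1/(x + 5y^2)
  multiplying y':  10y/(x + 5y^2)

so (1/(x + 5y^2)) + (10y/(x + 5y^2))·y' = 0, and therefore
  dy/dx = -(1/(x + 5y^2))/(10y/(x + 5y^2)) = -1/(10y)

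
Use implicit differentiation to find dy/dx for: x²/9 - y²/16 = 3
Differentiate the relation implicitly: treat y = y(x) and apply the chain rule, so every y-derivative picks up a y' = dy/dx factor.

With everything moved to the left-hand side, differentiate term by term:
  d/dx[x^2/9] = 2x/9
  d/dx[-y^2/16] = -y·y'/8
  d/dx[-3] = 0

Separating the contributions that come from x directly and those that come through y:
  without y':      2x/9
  multiplying y':  -y/8

so (2x/9) + (-y/8)·y' = 0, and therefore
  dy/dx = -(2x/9)/(-y/8) = 16x/(9y)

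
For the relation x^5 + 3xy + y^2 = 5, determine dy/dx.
Apply d/dx to both sides, remembering that y depends on x. Each occurrence of y therefore brings in a y' = dy/dx via the chain rule.

With F(x, y) equal to the left-hand side minus the right, differentiate F term by term:
  d/dx[x^5] = 5x^4
  d/dx[3xy] = 3x·y' + 3y
  d/dx[y^2] = 2y·y'
  d/dx[-5] = 0
Adding these up, d/dx[F] = 0 becomes
  (5x^4 + 3y) + (3x + 2y)·y' = 0,
so isolating y',
  dy/dx = -(5x^4 + 3y)/(3x + 2y) = (-5x^4 - 3y)/(3x + 2y)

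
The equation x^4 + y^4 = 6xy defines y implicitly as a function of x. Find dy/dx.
Differentiate the relation implicitly: treat y = y(x) and apply the chain rule, so every y-derivative picks up a y' = dy/dx factor.

With everything moved to the left-hand side, differentiate term by term:
  d/dx[x^4] = 4x^3
  d/dx[-6xy] = -6x·y' - 6y
  d/dx[y^4] = 4y^3·y'

Separating the contributions that come from x directly and those that come through y:
  without y':      4x^3 - 6y
  multiplying y':  -6x + 4y^3

so (4x^3 - 6y) + (-6x + 4y^3)·y' = 0, and therefore
  dy/dx = -(4x^3 - 6y)/(-6x + 4y^3) = (2x^3 - 3y)/(3x - 2y^3)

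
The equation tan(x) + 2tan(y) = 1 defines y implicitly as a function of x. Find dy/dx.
Differentiate the relation implicitly: treat y = y(x) and apply the chain rule, so every y-derivative picks up a y' = dy/dx factor.

With everything moved to the left-hand side, differentiate term by term:
  d/dx[tan(x)] = tan(x)^2 + 1
  d/dx[2tan(y)] = 2·y'(tan(y)^2 + 1)
  d/dx[-1] = 0

Separating the contributions that come from x directly and those that come through y:
  without y':      tan(x)^2 + 1
  multiplying y':  2tan(y)^2 + 2

so (tan(x)^2 + 1) + (2tan(y)^2 + 2)·y' = 0, and therefore
  dy/dx = -(tan(x)^2 + 1)/(2tan(y)^2 + 2) = -cos(y)^2/(2cos(x)^2)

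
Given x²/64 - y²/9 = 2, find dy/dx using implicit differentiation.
Differentiate the relation implicitly: treat y = y(x) and apply the chain rule, so every y-derivative picks up a y' = dy/dx factor.

With everything moved to the left-hand side, differentiate term by term:
  d/dx[x^2/64] = x/32
  d/dx[-y^2/9] = -2y·y'/9
  d/dx[-2] = 0

Separating the contributions that come from x directly and those that come through y:
  without y':      x/32
  multiplying y':  -2y/9

so (x/32) + (-2y/9)·y' = 0, and therefore
  dy/dx = -(x/32)/(-2y/9) = 9x/(64y)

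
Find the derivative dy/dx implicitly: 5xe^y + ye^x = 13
Apply d/dx to both sides, remembering that y depends on x. Each occurrence of y therefore brings in a y' = dy/dx via the chain rule.

With F(x, y) equal to the left-hand side minus the right, differentiate F term by term:
  d/dx[5x·e^(y)] = 5x·y'·e^(y) + 5e^(y)
  d/dx[y·e^(x)] = y·e^(x) + y'·e^(x)
  d/dx[-13] = 0
Adding these up, d/dx[F] = 0 becomes
  (y·e^(x) + 5e^(y)) + (5x·e^(y) + e^(x))·y' = 0,
so isolating y',
  dy/dx = -(y·e^(x) + 5e^(y))/(5x·e^(y) + e^(x)) = (-y·e^(x) - 5e^(y))/(5x·e^(y) + e^(x))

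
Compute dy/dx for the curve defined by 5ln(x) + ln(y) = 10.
Take d/dx of both sides. Since y is implicitly a function of x, the chain rule attaches a y' = dy/dx factor whenever we differentiate through y.

Set F(x, y) = (left side) − (right side), so the curve is F = 0. Differentiating each term of F:
  d/dx[5ln(x)] = 5/x
  d/dx[ln(y)] = y'/y
  d/dx[-10] = 0

Collecting, the y'-free part is the partial derivative in x and the y' coefficient is the partial derivative in y:
  ∂F/∂x = 5/x
  ∂F/∂y = 1/y

so d/dx[F(x, y(x))] = ∂F/∂x + (∂F/∂y)·y' = 0. Rearranging,
  dy/dx = -(∂F/∂x)/(∂F/∂y) = -(5/x)/(1/y) = -5y/x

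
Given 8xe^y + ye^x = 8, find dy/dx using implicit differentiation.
Apply d/dx to both sides, remembering that y depends on x. Each occurrence of y therefore brings in a y' = dy/dx via the chain rule.

With F(x, y) equal to the left-hand side minus the right, differentiate F term by term:
  d/dx[8x·e^(y)] = 8x·y'·e^(y) + 8e^(y)
  d/dx[y·e^(x)] = y·e^(x) + y'·e^(x)
  d/dx[-8] = 0
Adding these up, d/dx[F] = 0 becomes
  (y·e^(x) + 8e^(y)) + (8x·e^(y) + e^(x))·y' = 0,
so isolating y',
  dy/dx = -(y·e^(x) + 8e^(y))/(8x·e^(y) + e^(x)) = (-y·e^(x) - 8e^(y))/(8x·e^(y) + e^(x))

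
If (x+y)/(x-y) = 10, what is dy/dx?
Take d/dx of both sides. Since y is implicitly a function of x, the chain rule attaches a y' = dy/dx factor whenever we differentiate through y.

Set F(x, y) = (left side) − (right side), so the curve is F = 0. Differentiating each term of F:
  d/dx[(x + y)/(x - y)] = (y' + 1)/(x - y) + (x + y)(y' - 1)/(x - y)^2
  d/dx[-10] = 0

Collecting, the y'-free part is the partial derivative in x and the y' coefficient is the partial derivative in y:
  ∂F/∂x = 1/(x - y) - (x + y)/(x - y)^2
  ∂F/∂y = 1/(x - y) + (x + y)/(x - y)^2

so d/dx[F(x, y(x))] = ∂F/∂x + (∂F/∂y)·y' = 0. Rearranging,
  dy/dx = -(∂F/∂x)/(∂F/∂y) = -(1/(x - y) - (x + y)/(x - y)^2)/(1/(x - y) + (x + y)/(x - y)^2)
        = -(-2y/(x - y)^2)/(2x/(x - y)^2) = y/x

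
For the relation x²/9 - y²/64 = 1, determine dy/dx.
Take d/dx of both sides. Since y is implicitly a function of x, the chain rule attaches a y' = dy/dx factor whenever we differentiate through y.

Set F(x, y) = (left side) − (right side), so the curve is F = 0. Differentiating each term of F:
  d/dx[x^2/9] = 2x/9
  d/dx[-y^2/64] = -y·y'/32
  d/dx[-1] = 0

Collecting, the y'-free part is the partial derivative in x and the y' coefficient is the partial derivative in y:
  ∂F/∂x = 2x/9
  ∂F/∂y = -y/32

so d/dx[F(x, y(x))] = ∂F/∂x + (∂F/∂y)·y' = 0. Rearranging,
  dy/dx = -(∂F/∂x)/(∂F/∂y) = -(2x/9)/(-y/32) = 64x/(9y)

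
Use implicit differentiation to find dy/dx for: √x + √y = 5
Apply d/dx to both sides, remembering that y depends on x. Each occurrence of y therefore brings in a y' = dy/dx via the chain rule.

With F(x, y) equal to the left-hand side minus the right, differentiate F term by term:
  d/dx[√(x)] = 1/(2√(x))
  d/dx[√(y)] = y'/(2√(y))
  d/dx[-5] = 0
Adding these up, d/dx[F] = 0 becomes
  (1/(2√(x))) + (1/(2√(y)))·y' = 0,
so isolating y',
  dy/dx = -(1/(2√(x)))/(1/(2√(y))) = -√(y)/√(x)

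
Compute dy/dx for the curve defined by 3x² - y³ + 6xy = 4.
Take d/dx of both sides. Since y is implicitly a function of x, the chain rule attaches a y' = dy/dx factor whenever we differentiate through y.

Set F(x, y) = (left side) − (right side), so the curve is F = 0. Differentiating each term of F:
  d/dx[3x^2] = 6x
  d/dx[6xy] = 6x·y' + 6y
  d/dx[-y^3] = -3y^2·y'
  d/dx[-4] = 0

Collecting, the y'-free part is the partial derivative in x and the y' coefficient is the partial derivative in y:
  ∂F/∂x = 6x + 6y
  ∂F/∂y = 6x - 3y^2

so d/dx[F(x, y(x))] = ∂F/∂x + (∂F/∂y)·y' = 0. Rearranging,
  dy/dx = -(∂F/∂x)/(∂F/∂y) = -(6x + 6y)/(6x - 3y^2) = 2(-x - y)/(2x - y^2)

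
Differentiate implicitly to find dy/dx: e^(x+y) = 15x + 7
Take d/dx of both sides. Since y is implicitly a function of x, the chain rule attaches a y' = dy/dx factor whenever we differentiate through y.

Set F(x, y) = (left side) − (right side), so the curve is F = 0. Differentiating each term of F:
  d/dx[-15x] = -15
  d/dx[e^(x + y)] = (y' + 1)·e^(x + y)
  d/dx[-7] = 0

Collecting, the y'-free part is the partial derivative in x and the y' coefficient is the partial derivative in y:
  ∂F/∂x = e^(x + y) - 15
  ∂F/∂y = e^(x + y)

so d/dx[F(x, y(x))] = ∂F/∂x + (∂F/∂y)·y' = 0. Rearranging,
  dy/dx = -(∂F/∂x)/(∂F/∂y) = -(e^(x + y) - 15)/(e^(x + y)) = 15e^(-x - y) - 1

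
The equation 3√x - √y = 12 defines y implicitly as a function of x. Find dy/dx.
Take d/dx of both sides. Since y is implicitly a function of x, the chain rule attaches a y' = dy/dx factor whenever we differentiate through y.

Set F(x, y) = (left side) − (right side), so the curve is F = 0. Differentiating each term of F:
  d/dx[3√(x)] = 3/(2√(x))
  d/dx[-√(y)] = -y'/(2√(y))
  d/dx[-12] = 0

Collecting, the y'-free part is the partial derivative in x and the y' coefficient is the partial derivative in y:
  ∂F/∂x = 3/(2√(x))
  ∂F/∂y = -1/(2√(y))

so d/dx[F(x, y(x))] = ∂F/∂x + (∂F/∂y)·y' = 0. Rearranging,
  dy/dx = -(∂F/∂x)/(∂F/∂y) = -(3/(2√(x)))/(-1/(2√(y))) = 3√(y)/√(x)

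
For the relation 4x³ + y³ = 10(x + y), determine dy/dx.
Differentiate both sides with respect to x, treating y as y(x). By the chain rule, any term containing y contributes a factor of y' = dy/dx when we differentiate it.

Move every term to one side and write the relation as F(x, y) = 0. Term by term,
  d/dx[4x^3] = 12x^2
  d/dx[-10x] = -10
  d/dx[y^3] = 3y^2·y'
  d/dx[-10y] = -10·y'

The pieces without y' make up ∂F/∂x and the coefficient of y' is ∂F/∂y:
  ∂F/∂x = 12x^2 - 10,
  ∂F/∂y = 3y^2 - 10.

Since d/dx[F] = ∂F/∂x + (∂F/∂y)·y' = 0, solve for y':
  (∂F/∂y)·y' = -∂F/∂x
  dy/dx = -(∂F/∂x)/(∂F/∂y) = -(12x^2 - 10)/(3y^2 - 10) = 2(5 - 6x^2)/(3y^2 - 10)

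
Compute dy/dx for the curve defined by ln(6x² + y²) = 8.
Apply d/dx to both sides, remembering that y depends on x. Each occurrence of y therefore brings in a y' = dy/dx via the chain rule.

With F(x, y) equal to the left-hand side minus the right, differentiate F term by term:
  d/dx[ln(6x^2 + y^2)] = (12x + 2y·y')/(6x^2 + y^2)
  d/dx[-8] = 0
Adding these up, d/dx[F] = 0 becomes
  (12x/(6x^2 + y^2)) + (2y/(6x^2 + y^2))·y' = 0,
so isolating y',
  dy/dx = -(12x/(6x^2 + y^2))/(2y/(6x^2 + y^2)) = -6x/y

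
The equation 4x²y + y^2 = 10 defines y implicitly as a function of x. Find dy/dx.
Take d/dx of both sides. Since y is implicitly a function of x, the chain rule attaches a y' = dy/dx factor whenever we differentiate through y.

Set F(x, y) = (left side) − (right side), so the curve is F = 0. Differentiating each term of F:
  d/dx[4x^2y] = 4x^2·y' + 8xy
  d/dx[y^2] = 2y·y'
  d/dx[-10] = 0

Collecting, the y'-free part is the partial derivative in x and the y' coefficient is the partial derivative in y:
  ∂F/∂x = 8xy
  ∂F/∂y = 4x^2 + 2y

so d/dx[F(x, y(x))] = ∂F/∂x + (∂F/∂y)·y' = 0. Rearranging,
  dy/dx = -(∂F/∂x)/(∂F/∂y) = -(8xy)/(4x^2 + 2y) = -4xy/(2x^2 + y)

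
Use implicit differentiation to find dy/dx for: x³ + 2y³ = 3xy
Differentiate the relation implicitly: treat y = y(x) and apply the chain rule, so every y-derivative picks up a y' = dy/dx factor.

With everything moved to the left-hand side, differentiate term by term:
  d/dx[x^3] = 3x^2
  d/dx[-3xy] = -3x·y' - 3y
  d/dx[2y^3] = 6y^2·y'

Separating the contributions that come from x directly and those that come through y:
  without y':      3x^2 - 3y
  multiplying y':  -3x + 6y^2

so (3x^2 - 3y) + (-3x + 6y^2)·y' = 0, and therefore
  dy/dx = -(3x^2 - 3y)/(-3x + 6y^2) = (x^2 - y)/(x - 2y^2)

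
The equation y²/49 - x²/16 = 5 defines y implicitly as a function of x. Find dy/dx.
Differentiate the relation implicitly: treat y = y(x) and apply the chain rule, so every y-derivative picks up a y' = dy/dx factor.

With everything moved to the left-hand side, differentiate term by term:
  d/dx[-x^2/16] = -x/8
  d/dx[y^2/49] = 2y·y'/49
  d/dx[-5] = 0

Separating the contributions that come from x directly and those that come through y:
  without y':      -x/8
  multiplying y':  2y/49

so (-x/8) + (2y/49)·y' = 0, and therefore
  dy/dx = -(-x/8)/(2y/49) = 49x/(16y)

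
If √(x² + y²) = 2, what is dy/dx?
Apply d/dx to both sides, remembering that y depends on x. Each occurrence of y therefore brings in a y' = dy/dx via the chain rule.

With F(x, y) equal to the left-hand side minus the right, differentiate F term by term:
  d/dx[√(x^2 + y^2)] = (x + y·y')/√(x^2 + y^2)
  d/dx[-2] = 0
Adding these up, d/dx[F] = 0 becomes
  (x/√(x^2 + y^2)) + (y/√(x^2 + y^2))·y' = 0,
so isolating y',
  dy/dx = -(x/√(x^2 + y^2))/(y/√(x^2 + y^2)) = -x/y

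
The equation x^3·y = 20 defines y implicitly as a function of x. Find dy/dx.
Differentiate the relation implicitly: treat y = y(x) and apply the chain rule, so every y-derivative picks up a y' = dy/dx factor.

With everything moved to the left-hand side, differentiate term by term:
  d/dx[x^3y] = x^3·y' + 3x^2y
  d/dx[-20] = 0

Separating the contributions that come from x directly and those that come through y:
  without y':      3x^2y
  multiplying y':  x^3

so (3x^2y) + (x^3)·y' = 0, and therefore
  dy/dx = -(3x^2y)/(x^3) = -3y/x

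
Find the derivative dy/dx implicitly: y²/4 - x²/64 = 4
Apply d/dx to both sides, remembering that y depends on x. Each occurrence of y therefore brings in a y' = dy/dx via the chain rule.

With F(x, y) equal to the left-hand side minus the right, differentiate F term by term:
  d/dx[-x^2/64] = -x/32
  d/dx[y^2/4] = y·y'/2
  d/dx[-4] = 0
Adding these up, d/dx[F] = 0 becomes
  (-x/32) + (y/2)·y' = 0,
so isolating y',
  dy/dx = -(-x/32)/(y/2) = x/(16y)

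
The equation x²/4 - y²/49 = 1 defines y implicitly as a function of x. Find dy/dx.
Take d/dx of both sides. Since y is implicitly a function of x, the chain rule attaches a y' = dy/dx factor whenever we differentiate through y.

Set F(x, y) = (left side) − (right side), so the curve is F = 0. Differentiating each term of F:
  d/dx[x^2/4] = x/2
  d/dx[-y^2/49] = -2y·y'/49
  d/dx[-1] = 0

Collecting, the y'-free part is the partial derivative in x and the y' coefficient is the partial derivative in y:
  ∂F/∂x = x/2
  ∂F/∂y = -2y/49

so d/dx[F(x, y(x))] = ∂F/∂x + (∂F/∂y)·y' = 0. Rearranging,
  dy/dx = -(∂F/∂x)/(∂F/∂y) = -(x/2)/(-2y/49) = 49x/(4y)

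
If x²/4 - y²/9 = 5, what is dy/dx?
Apply d/dx to both sides, remembering that y depends on x. Each occurrence of y therefore brings in a y' = dy/dx via the chain rule.

With F(x, y) equal to the left-hand side minus the right, differentiate F term by term:
  d/dx[x^2/4] = x/2
  d/dx[-y^2/9] = -2y·y'/9
  d/dx[-5] = 0
Adding these up, d/dx[F] = 0 becomes
  (x/2) + (-2y/9)·y' = 0,
so isolating y',
  dy/dx = -(x/2)/(-2y/9) = 9x/(4y)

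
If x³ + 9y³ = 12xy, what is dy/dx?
Take d/dx of both sides. Since y is implicitly a function of x, the chain rule attaches a y' = dy/dx factor whenever we differentiate through y.

Set F(x, y) = (left side) − (right side), so the curve is F = 0. Differentiating each term of F:
  d/dx[x^3] = 3x^2
  d/dx[-12xy] = -12x·y' - 12y
  d/dx[9y^3] = 27y^2·y'

Collecting, the y'-free part is the partial derivative in x and the y' coefficient is the partial derivative in y:
  ∂F/∂x = 3x^2 - 12y
  ∂F/∂y = -12x + 27y^2

so d/dx[F(x, y(x))] = ∂F/∂x + (∂F/∂y)·y' = 0. Rearranging,
  dy/dx = -(∂F/∂x)/(∂F/∂y) = -(3x^2 - 12y)/(-12x + 27y^2) = (x^2 - 4y)/(4x - 9y^2)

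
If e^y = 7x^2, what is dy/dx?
Differentiate both sides with respect to x, treating y as y(x). By the chain rule, any term containing y contributes a factor of y' = dy/dx when we differentiate it.

Move every term to one side and write the relation as F(x, y) = 0. Term by term,
  d/dx[-7x^2] = -14x
  d/dx[e^(y)] = y'·e^(y)

The pieces without y' make up ∂F/∂x and the coefficient of y' is ∂F/∂y:
  ∂F/∂x = -14x,
  ∂F/∂y = e^(y).

Since d/dx[F] = ∂F/∂x + (∂F/∂y)·y' = 0, solve for y':
  (∂F/∂y)·y' = -∂F/∂x
  dy/dx = -(∂F/∂x)/(∂F/∂y) = -(-14x)/(e^(y)) = 14x·e^(-y)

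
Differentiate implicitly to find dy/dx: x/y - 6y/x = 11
Differentiate both sides with respect to x, treating y as y(x). By the chain rule, any term containing y contributes a factor of y' = dy/dx when we differentiate it.

Move every term to one side and write the relation as F(x, y) = 0. Term by term,
  d/dx[x/y] = -x·y'/y^2 + 1/y
  d/dx[-6y/x] = -6·y'/x + 6y/x^2
  d/dx[-11] = 0

The pieces without y' make up ∂F/∂x and the coefficient of y' is ∂F/∂y:
  ∂F/∂x = 1/y + 6y/x^2,
  ∂F/∂y = -x/y^2 - 6/x.

Since d/dx[F] = ∂F/∂x + (∂F/∂y)·y' = 0, solve for y':
  (∂F/∂y)·y' = -∂F/∂x
  dy/dx = -(∂F/∂x)/(∂F/∂y) = -(1/y + 6y/x^2)/(-x/y^2 - 6/x)
        = -((x^2 + 6y^2)/(x^2y))/(-(x^2 + 6y^2)/(xy^2)) = y/x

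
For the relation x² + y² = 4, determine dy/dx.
Differentiate the relation implicitly: treat y = y(x) and apply the chain rule, so every y-derivative picks up a y' = dy/dx factor.

With everything moved to the left-hand side, differentiate term by term:
  d/dx[x^2] = 2x
  d/dx[y^2] = 2y·y'
  d/dx[-4] = 0

Separating the contributions that come from x directly and those that come through y:
  without y':      2x
  multiplying y':  2y

so (2x) + (2y)·y' = 0, and therefore
  dy/dx = -(2x)/(2y) = -x/y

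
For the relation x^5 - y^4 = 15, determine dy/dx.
Differentiate both sides with respect to x, treating y as y(x). By the chain rule, any term containing y contributes a factor of y' = dy/dx when we differentiate it.

Move every term to one side and write the relation as F(x, y) = 0. Term by term,
  d/dx[x^5] = 5x^4
  d/dx[-y^4] = -4y^3·y'
  d/dx[-15] = 0

The pieces without y' make up ∂F/∂x and the coefficient of y' is ∂F/∂y:
  ∂F/∂x = 5x^4,
  ∂F/∂y = -4y^3.

Since d/dx[F] = ∂F/∂x + (∂F/∂y)·y' = 0, solve for y':
  (∂F/∂y)·y' = -∂F/∂x
  dy/dx = -(∂F/∂x)/(∂F/∂y) = -(5x^4)/(-4y^3) = 5x^4/(4y^3)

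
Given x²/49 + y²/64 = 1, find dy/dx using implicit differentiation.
Take d/dx of both sides. Since y is implicitly a function of x, the chain rule attaches a y' = dy/dx factor whenever we differentiate through y.

Set F(x, y) = (left side) − (right side), so the curve is F = 0. Differentiating each term of F:
  d/dx[x^2/49] = 2x/49
  d/dx[y^2/64] = y·y'/32
  d/dx[-1] = 0

Collecting, the y'-free part is the partial derivative in x and the y' coefficient is the partial derivative in y:
  ∂F/∂x = 2x/49
  ∂F/∂y = y/32

so d/dx[F(x, y(x))] = ∂F/∂x + (∂F/∂y)·y' = 0. Rearranging,
  dy/dx = -(∂F/∂x)/(∂F/∂y) = -(2x/49)/(y/32) = -64x/(49y)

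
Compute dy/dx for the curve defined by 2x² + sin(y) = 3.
Differentiate the relation implicitly: treat y = y(x) and apply the chain rule, so every y-derivative picks up a y' = dy/dx factor.

With everything moved to the left-hand side, differentiate term by term:
  d/dx[2x^2] = 4x
  d/dx[sin(y)] = y'·cos(y)
  d/dx[-3] = 0

Separating the contributions that come from x directly and those that come through y:
  without y':      4x
  multiplying y':  cos(y)

so (4x) + (cos(y))·y' = 0, and therefore
  dy/dx = -(4x)/(cos(y)) = -4x/cos(y)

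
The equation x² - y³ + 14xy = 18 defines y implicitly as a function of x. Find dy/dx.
Take d/dx of both sides. Since y is implicitly a function of x, the chain rule attaches a y' = dy/dx factor whenever we differentiate through y.

Set F(x, y) = (left side) − (right side), so the curve is F = 0. Differentiating each term of F:
  d/dx[x^2] = 2x
  d/dx[14xy] = 14x·y' + 14y
  d/dx[-y^3] = -3y^2·y'
  d/dx[-18] = 0

Collecting, the y'-free part is the partial derivative in x and the y' coefficient is the partial derivative in y:
  ∂F/∂x = 2x + 14y
  ∂F/∂y = 14x - 3y^2

so d/dx[F(x, y(x))] = ∂F/∂x + (∂F/∂y)·y' = 0. Rearranging,
  dy/dx = -(∂F/∂x)/(∂F/∂y) = -(2x + 14y)/(14x - 3y^2) = 2(-x - 7y)/(14x - 3y^2)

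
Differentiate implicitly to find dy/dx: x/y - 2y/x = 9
Differentiate the relation implicitly: treat y = y(x) and apply the chain rule, so every y-derivative picks up a y' = dy/dx factor.

With everything moved to the left-hand side, differentiate term by term:
  d/dx[x/y] = -x·y'/y^2 + 1/y
  d/dx[-2y/x] = -2·y'/x + 2y/x^2
  d/dx[-9] = 0

Separating the contributions that come from x directly and those that come through y:
  without y':      1/y + 2y/x^2
  multiplying y':  -x/y^2 - 2/x

so (1/y + 2y/x^2) + (-x/y^2 - 2/x)·y' = 0, and therefore
  dy/dx = -(1/y + 2y/x^2)/(-x/y^2 - 2/x)
        = -((x^2 + 2y^2)/(x^2y))/(-(x^2 + 2y^2)/(xy^2)) = y/x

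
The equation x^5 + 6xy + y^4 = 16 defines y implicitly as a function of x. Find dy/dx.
Take d/dx of both sides. Since y is implicitly a function of x, the chain rule attaches a y' = dy/dx factor whenever we differentiate through y.

Set F(x, y) = (left side) − (right side), so the curve is F = 0. Differentiating each term of F:
  d/dx[x^5] = 5x^4
  d/dx[6xy] = 6x·y' + 6y
  d/dx[y^4] = 4y^3·y'
  d/dx[-16] = 0

Collecting, the y'-free part is the partial derivative in x and the y' coefficient is the partial derivative in y:
  ∂F/∂x = 5x^4 + 6y
  ∂F/∂y = 6x + 4y^3

so d/dx[F(x, y(x))] = ∂F/∂x + (∂F/∂y)·y' = 0. Rearranging,
  dy/dx = -(∂F/∂x)/(∂F/∂y) = -(5x^4 + 6y)/(6x + 4y^3) = (-5x^4 - 6y)/(2(3x + 2y^3))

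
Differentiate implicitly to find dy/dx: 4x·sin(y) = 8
Take d/dx of both sides. Since y is implicitly a function of x, the chain rule attaches a y' = dy/dx factor whenever we differentiate through y.

Set F(x, y) = (left side) − (right side), so the curve is F = 0. Differentiating each term of F:
  d/dx[4x·sin(y)] = 4x·y'·cos(y) + 4sin(y)
  d/dx[-8] = 0

Collecting, the y'-free part is the partial derivative in x and the y' coefficient is the partial derivative in y:
  ∂F/∂x = 4sin(y)
  ∂F/∂y = 4x·cos(y)

so d/dx[F(x, y(x))] = ∂F/∂x + (∂F/∂y)·y' = 0. Rearranging,
  dy/dx = -(∂F/∂x)/(∂F/∂y) = -(4sin(y))/(4x·cos(y)) = -tan(y)/x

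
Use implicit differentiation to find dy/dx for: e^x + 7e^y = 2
Differentiate the relation implicitly: treat y = y(x) and apply the chain rule, so every y-derivative picks up a y' = dy/dx factor.

With everything moved to the left-hand side, differentiate term by term:
  d/dx[e^(x)] = e^(x)
  d/dx[7e^(y)] = 7·y'·e^(y)
  d/dx[-2] = 0

Separating the contributions that come from x directly and those that come through y:
  without y':      e^(x)
  multiplying y':  7e^(y)

so (e^(x)) + (7e^(y))·y' = 0, and therefore
  dy/dx = -(e^(x))/(7e^(y)) = -e^(x - y)/7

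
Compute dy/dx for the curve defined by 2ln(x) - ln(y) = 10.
Differentiate the relation implicitly: treat y = y(x) and apply the chain rule, so every y-derivative picks up a y' = dy/dx factor.

With everything moved to the left-hand side, differentiate term by term:
  d/dx[2ln(x)] = 2/x
  d/dx[-ln(y)] = -y'/y
  d/dx[-10] = 0

Separating the contributions that come from x directly and those that come through y:
  without y':      2/x
  multiplying y':  -1/y

so (2/x) + (-1/y)·y' = 0, and therefore
  dy/dx = -(2/x)/(-1/y) = 2y/x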